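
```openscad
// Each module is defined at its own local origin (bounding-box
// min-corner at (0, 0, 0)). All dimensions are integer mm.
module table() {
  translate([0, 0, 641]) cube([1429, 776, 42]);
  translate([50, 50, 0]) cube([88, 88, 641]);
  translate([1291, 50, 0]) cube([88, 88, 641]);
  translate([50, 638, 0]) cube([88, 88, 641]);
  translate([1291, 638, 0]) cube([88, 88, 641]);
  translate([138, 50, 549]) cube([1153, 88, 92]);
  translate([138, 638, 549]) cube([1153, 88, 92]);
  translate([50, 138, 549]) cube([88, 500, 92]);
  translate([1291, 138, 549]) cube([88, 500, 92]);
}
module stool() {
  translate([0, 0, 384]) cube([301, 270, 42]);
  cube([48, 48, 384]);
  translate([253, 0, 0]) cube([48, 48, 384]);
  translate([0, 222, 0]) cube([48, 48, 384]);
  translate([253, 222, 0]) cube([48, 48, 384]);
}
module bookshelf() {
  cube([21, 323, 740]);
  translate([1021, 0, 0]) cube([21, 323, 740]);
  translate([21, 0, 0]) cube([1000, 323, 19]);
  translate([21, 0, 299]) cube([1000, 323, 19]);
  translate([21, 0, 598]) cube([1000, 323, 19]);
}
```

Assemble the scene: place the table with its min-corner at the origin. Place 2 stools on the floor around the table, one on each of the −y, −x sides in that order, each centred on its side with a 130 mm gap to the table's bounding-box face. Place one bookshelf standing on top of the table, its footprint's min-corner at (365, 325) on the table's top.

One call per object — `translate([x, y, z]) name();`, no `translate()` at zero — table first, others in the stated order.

table();
translate([564, -400, 0]) stool();
translate([-431, 253, 0]) stool();
translate([365, 325, 683]) bookshelf();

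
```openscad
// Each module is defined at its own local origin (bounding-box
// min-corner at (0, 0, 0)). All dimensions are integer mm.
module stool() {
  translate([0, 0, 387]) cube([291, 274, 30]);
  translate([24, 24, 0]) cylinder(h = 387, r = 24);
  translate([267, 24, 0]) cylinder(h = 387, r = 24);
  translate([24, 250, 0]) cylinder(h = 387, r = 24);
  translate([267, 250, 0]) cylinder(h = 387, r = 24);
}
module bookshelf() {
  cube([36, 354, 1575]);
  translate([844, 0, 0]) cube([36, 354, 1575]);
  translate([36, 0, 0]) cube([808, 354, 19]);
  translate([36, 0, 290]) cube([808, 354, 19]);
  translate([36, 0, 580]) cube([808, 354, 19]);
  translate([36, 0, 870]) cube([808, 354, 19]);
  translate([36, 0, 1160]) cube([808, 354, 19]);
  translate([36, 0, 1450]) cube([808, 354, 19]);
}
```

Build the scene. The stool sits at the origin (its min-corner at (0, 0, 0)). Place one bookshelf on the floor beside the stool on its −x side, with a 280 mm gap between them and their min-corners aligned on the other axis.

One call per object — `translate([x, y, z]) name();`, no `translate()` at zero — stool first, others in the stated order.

stool();
translate([-1160, 0, 0]) bookshelf();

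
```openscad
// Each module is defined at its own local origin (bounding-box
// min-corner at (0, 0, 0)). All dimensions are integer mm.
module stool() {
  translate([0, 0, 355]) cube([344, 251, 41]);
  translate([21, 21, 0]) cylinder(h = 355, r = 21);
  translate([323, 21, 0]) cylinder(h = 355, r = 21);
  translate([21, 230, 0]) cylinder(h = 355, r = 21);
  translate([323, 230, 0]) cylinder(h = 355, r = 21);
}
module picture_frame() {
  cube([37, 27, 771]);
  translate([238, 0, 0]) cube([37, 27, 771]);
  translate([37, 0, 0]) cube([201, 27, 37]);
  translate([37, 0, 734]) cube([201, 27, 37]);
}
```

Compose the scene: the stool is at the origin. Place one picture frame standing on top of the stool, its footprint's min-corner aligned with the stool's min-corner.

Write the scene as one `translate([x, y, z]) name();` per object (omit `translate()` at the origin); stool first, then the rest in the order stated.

stool();
translate([0, 0, 396]) picture_frame();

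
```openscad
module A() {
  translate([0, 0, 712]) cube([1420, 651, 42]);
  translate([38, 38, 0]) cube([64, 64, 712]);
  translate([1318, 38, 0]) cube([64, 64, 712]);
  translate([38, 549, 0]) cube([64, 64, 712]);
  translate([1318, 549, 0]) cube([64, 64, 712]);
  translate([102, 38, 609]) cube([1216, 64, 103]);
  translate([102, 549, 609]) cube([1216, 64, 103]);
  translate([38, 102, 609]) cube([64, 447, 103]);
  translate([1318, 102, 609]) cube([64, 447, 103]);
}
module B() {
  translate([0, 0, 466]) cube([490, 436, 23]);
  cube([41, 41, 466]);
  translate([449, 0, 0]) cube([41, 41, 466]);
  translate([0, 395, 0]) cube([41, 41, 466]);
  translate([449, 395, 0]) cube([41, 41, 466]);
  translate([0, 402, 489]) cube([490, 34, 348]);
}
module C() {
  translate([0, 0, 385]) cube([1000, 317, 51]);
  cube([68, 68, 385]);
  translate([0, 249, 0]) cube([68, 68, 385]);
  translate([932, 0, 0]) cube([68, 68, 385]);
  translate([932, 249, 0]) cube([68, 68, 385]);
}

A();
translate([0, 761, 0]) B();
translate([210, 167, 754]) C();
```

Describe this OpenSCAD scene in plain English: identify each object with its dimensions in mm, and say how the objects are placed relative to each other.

A is a table: top 1420 mm (x) × 651 mm (y), 42 mm thick, upper face at z = 754 mm, on four 64×64 mm square legs, each inset 38 mm from the nearest pair of top edges, running from z = 0 to the bottom of the top. Four apron rails, 64 mm thick and 103 mm tall, run between adjacent legs with their top edges flush with the underside of the top and their outer faces flush with the legs' outer faces.

B is a chair: 490×436 mm seat, 23 mm thick, top at z = 489 mm, on four 41 mm square corner legs flush with the seat edges. A 34 mm thick backrest slab spans the full seat width, extending 348 mm above the seat top, its back face flush with the seat's +y edge.

C is a long wooden bench with a 1000 mm (x) × 317 mm (y) seat, 51 mm thick, its top surface 436 mm above the floor. Four 68 mm square legs at the seat corners, flush with the edges, run from z = 0 to the seat underside.

The chair is on the floor beside the table on its +y side. The bench is on top of the table, centred.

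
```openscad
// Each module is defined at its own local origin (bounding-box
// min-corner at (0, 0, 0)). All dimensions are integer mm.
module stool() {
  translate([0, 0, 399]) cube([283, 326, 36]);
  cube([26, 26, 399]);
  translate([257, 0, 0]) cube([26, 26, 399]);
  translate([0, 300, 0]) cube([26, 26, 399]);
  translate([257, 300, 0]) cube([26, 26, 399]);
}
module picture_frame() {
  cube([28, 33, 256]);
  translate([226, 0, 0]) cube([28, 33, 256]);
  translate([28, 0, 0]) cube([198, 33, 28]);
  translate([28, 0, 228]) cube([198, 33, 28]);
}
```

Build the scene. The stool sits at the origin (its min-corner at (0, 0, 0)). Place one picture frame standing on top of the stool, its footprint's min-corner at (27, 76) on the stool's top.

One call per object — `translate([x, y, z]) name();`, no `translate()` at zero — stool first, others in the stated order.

stool();
translate([27, 76, 435]) picture_frame();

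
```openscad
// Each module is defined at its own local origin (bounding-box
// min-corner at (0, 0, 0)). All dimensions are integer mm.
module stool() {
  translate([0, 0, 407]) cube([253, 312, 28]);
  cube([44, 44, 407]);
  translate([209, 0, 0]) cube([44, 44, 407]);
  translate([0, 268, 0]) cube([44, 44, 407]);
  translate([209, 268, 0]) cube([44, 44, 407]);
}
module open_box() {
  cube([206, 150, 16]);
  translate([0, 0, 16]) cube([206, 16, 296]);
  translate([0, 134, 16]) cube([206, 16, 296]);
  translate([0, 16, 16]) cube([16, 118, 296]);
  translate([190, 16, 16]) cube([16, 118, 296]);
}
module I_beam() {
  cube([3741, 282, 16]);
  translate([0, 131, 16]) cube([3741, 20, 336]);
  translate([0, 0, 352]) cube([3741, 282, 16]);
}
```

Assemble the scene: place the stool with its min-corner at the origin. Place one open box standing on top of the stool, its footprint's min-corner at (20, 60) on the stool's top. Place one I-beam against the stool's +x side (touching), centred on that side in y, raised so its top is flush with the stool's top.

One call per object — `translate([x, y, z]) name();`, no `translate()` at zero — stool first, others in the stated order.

stool();
translate([20, 60, 435]) open_box();
translate([253, 15, 67]) I_beam();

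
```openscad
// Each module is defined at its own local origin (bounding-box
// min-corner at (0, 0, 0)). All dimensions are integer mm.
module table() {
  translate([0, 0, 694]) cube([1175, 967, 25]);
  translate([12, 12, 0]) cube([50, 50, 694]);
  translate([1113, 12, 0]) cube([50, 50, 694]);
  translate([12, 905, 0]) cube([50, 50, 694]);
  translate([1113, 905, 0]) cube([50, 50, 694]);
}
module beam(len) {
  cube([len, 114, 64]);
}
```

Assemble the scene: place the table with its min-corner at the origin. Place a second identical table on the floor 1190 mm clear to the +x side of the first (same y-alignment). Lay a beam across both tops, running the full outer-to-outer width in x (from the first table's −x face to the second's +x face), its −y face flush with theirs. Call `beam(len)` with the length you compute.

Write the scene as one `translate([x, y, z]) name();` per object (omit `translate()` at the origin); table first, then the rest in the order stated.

table();
translate([2365, 0, 0]) table();
translate([0, 0, 719]) beam(3540);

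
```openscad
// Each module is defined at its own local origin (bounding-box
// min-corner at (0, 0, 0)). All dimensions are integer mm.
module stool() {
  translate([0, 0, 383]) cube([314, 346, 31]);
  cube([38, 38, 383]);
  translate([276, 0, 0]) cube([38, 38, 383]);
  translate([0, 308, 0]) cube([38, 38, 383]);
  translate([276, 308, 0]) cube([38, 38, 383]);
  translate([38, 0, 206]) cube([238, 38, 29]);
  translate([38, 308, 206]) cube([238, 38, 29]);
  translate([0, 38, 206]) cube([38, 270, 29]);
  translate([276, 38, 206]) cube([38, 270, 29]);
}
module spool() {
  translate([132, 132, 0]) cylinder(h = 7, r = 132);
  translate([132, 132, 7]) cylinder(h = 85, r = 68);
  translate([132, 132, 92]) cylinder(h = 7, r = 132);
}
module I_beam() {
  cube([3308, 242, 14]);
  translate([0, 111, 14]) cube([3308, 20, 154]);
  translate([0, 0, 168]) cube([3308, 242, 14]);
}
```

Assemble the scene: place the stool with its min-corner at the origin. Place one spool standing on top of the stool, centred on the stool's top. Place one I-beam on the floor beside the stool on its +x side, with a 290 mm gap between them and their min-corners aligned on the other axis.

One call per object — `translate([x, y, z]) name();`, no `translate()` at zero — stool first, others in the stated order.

stool();
translate([25, 41, 414]) spool();
translate([604, 0, 0]) I_beam();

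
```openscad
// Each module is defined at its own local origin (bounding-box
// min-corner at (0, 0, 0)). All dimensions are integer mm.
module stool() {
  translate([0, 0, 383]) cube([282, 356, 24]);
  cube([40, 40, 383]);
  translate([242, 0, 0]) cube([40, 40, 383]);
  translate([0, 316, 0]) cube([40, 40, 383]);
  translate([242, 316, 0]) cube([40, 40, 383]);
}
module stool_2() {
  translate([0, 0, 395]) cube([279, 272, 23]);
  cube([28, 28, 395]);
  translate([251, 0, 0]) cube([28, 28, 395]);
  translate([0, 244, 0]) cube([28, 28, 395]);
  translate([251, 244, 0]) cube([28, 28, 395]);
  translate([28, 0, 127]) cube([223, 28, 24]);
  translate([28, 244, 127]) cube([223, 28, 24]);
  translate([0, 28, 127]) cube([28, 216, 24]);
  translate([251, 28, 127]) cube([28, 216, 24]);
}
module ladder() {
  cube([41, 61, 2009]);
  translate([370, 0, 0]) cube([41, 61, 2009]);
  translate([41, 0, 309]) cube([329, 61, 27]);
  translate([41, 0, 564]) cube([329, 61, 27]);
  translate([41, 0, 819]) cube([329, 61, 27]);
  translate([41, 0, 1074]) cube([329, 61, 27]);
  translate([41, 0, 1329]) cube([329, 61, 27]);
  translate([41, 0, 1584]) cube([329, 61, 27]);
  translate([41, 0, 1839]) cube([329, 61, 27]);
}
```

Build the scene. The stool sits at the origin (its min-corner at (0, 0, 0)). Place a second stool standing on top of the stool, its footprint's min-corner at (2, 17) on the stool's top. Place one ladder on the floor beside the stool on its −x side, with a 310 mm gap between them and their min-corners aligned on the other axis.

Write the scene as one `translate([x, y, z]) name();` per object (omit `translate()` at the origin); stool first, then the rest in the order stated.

stool();
translate([2, 17, 407]) stool_2();
translate([-721, 0, 0]) ladder();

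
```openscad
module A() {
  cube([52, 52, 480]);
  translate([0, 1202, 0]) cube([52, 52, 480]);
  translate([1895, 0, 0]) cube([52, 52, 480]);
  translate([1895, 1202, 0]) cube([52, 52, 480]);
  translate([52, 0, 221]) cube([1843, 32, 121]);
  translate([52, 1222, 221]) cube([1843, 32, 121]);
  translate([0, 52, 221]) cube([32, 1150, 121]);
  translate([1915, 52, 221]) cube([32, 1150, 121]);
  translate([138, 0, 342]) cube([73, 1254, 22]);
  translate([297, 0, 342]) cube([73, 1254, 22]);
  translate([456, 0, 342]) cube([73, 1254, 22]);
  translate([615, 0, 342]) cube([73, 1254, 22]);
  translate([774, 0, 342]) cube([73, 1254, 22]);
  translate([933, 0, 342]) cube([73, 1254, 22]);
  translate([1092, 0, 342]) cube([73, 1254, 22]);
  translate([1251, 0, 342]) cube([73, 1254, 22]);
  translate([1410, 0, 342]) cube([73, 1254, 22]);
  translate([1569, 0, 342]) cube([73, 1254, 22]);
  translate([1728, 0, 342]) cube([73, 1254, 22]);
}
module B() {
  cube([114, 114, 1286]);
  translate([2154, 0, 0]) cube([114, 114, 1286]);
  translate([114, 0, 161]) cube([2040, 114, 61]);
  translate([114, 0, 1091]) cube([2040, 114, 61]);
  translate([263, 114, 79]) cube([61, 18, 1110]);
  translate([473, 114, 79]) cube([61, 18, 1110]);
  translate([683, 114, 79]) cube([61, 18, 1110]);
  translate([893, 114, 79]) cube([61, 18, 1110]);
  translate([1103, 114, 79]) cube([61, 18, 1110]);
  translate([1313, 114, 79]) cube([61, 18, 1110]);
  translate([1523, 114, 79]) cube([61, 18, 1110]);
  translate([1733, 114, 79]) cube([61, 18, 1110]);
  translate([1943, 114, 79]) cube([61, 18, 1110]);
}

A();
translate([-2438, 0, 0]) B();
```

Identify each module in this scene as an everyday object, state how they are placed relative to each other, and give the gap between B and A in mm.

The fence section's nearest face is 170 mm from the bed frame's −x face.

A is a bed frame. B is a fence section. The fence section is on the floor beside the bed frame on its −x side. The gap between the fence section and the bed frame is 170 mm.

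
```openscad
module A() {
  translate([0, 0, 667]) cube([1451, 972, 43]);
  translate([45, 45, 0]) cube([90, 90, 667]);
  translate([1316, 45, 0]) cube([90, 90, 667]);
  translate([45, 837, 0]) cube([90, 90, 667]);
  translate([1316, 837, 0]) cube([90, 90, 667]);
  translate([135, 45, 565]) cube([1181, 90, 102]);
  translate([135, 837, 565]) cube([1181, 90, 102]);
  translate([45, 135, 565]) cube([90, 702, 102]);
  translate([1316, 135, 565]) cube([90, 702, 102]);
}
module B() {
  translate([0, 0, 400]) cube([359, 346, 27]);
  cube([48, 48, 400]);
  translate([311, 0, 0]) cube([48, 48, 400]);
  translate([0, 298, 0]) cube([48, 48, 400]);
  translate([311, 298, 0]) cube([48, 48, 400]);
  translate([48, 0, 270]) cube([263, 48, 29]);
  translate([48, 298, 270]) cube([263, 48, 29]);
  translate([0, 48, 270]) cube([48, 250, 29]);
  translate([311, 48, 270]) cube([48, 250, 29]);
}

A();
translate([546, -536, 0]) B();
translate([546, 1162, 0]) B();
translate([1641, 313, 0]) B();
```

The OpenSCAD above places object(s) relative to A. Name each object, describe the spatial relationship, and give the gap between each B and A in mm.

Each stool's nearest face is 190 mm from the table's bounding box.

A is a table. B is a stool. Three stools sit around the table at the −y, +y, +x sides. The gap between each stool and the table is 190 mm.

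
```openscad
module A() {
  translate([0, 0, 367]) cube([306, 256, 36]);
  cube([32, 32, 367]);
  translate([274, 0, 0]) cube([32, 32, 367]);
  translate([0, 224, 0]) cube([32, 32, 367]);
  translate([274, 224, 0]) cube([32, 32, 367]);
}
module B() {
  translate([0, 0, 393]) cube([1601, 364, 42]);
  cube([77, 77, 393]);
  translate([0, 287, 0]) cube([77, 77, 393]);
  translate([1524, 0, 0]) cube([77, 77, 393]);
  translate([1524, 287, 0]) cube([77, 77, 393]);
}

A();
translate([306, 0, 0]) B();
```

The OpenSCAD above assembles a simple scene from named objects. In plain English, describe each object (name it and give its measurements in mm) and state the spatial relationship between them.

A is a four-legged stool. The seat is 306×256 mm, 36 mm thick, top at z = 403 mm. It stands on four square legs, each 32×32 mm in cross-section, from z = 0 to the seat underside, each flush with a corner of the seat.

B is a long wooden bench with a 1601 mm (x) × 364 mm (y) seat, 42 mm thick, its top surface 435 mm above the floor. Four 77 mm square legs at the seat corners, flush with the edges, run from z = 0 to the seat underside.

The bench is against the stool's +x side, with their −y faces flush.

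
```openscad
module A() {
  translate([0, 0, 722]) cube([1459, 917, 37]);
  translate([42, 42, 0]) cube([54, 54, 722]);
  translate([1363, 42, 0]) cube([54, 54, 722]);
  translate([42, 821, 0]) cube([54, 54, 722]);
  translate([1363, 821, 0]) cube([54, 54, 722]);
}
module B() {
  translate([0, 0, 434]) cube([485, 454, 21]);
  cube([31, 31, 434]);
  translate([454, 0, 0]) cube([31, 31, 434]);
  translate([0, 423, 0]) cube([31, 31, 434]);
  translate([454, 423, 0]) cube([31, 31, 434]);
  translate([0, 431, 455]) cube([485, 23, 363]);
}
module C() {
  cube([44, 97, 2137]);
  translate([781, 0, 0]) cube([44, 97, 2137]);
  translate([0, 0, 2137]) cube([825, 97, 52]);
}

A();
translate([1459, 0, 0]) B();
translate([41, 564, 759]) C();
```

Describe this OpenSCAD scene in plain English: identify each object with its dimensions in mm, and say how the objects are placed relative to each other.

A is a table: top 1459 mm (x) × 917 mm (y), 37 mm thick, upper face at z = 759 mm, on four 54×54 mm square legs, each inset 42 mm from the nearest pair of top edges, running from z = 0 to the bottom of the top.

B is a chair. The seat is a 485×454×21 mm slab with its top at z = 455 mm, on four 31×31 mm corner legs (flush with the seat edges, standing on z = 0). A flat backrest 23 mm thick, 363 mm tall, spans the full seat width and rises from the seat top along its +y edge, rear face flush with the rear of the seat.

C is a rectangular door frame: two vertical jambs of 44×97 mm section, 2137 mm tall, with a clear opening 737 mm wide between their inner faces. A header 52 mm tall and 97 mm deep lies on top of the jambs and spans the full outside width.

The chair is against the table's +x side, with their −y faces flush. The door frame is on top of the table.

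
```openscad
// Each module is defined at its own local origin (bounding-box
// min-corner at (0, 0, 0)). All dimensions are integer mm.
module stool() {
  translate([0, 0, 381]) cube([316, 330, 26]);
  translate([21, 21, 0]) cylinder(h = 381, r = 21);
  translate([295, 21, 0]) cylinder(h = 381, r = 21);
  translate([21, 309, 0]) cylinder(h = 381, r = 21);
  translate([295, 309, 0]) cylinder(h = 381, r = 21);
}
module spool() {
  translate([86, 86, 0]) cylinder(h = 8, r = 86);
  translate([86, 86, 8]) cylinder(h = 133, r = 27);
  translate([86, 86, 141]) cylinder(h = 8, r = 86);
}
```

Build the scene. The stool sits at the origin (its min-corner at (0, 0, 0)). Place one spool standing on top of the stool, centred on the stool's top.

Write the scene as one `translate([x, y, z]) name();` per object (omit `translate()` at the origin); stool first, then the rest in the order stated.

stool();
translate([72, 79, 407]) spool();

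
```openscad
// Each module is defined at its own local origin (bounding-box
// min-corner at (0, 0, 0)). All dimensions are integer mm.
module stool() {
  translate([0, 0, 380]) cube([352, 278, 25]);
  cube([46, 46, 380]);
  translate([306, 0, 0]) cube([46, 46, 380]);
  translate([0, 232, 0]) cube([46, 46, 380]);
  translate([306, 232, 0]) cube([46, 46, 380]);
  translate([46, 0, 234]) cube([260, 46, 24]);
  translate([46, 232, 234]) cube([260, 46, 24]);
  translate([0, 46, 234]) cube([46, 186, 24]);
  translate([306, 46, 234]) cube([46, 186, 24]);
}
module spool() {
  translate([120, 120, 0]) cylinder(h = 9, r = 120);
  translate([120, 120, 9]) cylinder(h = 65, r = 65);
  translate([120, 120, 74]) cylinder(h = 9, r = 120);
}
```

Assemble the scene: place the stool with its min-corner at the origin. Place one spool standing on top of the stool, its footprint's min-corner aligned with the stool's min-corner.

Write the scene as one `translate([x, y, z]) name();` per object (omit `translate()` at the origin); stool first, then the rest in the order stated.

stool();
translate([0, 0, 405]) spool();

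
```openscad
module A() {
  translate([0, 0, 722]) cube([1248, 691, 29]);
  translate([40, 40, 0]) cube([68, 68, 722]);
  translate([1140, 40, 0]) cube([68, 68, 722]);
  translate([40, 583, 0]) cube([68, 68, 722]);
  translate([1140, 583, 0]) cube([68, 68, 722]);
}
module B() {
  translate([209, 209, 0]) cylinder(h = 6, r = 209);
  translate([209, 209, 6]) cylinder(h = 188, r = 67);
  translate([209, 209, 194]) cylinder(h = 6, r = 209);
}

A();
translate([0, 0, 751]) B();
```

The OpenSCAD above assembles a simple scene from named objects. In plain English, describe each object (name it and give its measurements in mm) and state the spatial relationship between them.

A is a rectangular dining table. The top is 1248×691×29 mm with its upper surface at z = 751 mm. It stands on four 68×68 mm square legs, each inset 40 mm from the nearest pair of top edges, running from the floor to the underside of the top.

B is a spool: two coaxial disc flanges of radius 209 mm and thickness 6 mm, joined by a core cylinder of radius 67 mm and height 188 mm. The lower flange rests on z = 0 and the three cylinders share a vertical axis.

The spool is on top of the table.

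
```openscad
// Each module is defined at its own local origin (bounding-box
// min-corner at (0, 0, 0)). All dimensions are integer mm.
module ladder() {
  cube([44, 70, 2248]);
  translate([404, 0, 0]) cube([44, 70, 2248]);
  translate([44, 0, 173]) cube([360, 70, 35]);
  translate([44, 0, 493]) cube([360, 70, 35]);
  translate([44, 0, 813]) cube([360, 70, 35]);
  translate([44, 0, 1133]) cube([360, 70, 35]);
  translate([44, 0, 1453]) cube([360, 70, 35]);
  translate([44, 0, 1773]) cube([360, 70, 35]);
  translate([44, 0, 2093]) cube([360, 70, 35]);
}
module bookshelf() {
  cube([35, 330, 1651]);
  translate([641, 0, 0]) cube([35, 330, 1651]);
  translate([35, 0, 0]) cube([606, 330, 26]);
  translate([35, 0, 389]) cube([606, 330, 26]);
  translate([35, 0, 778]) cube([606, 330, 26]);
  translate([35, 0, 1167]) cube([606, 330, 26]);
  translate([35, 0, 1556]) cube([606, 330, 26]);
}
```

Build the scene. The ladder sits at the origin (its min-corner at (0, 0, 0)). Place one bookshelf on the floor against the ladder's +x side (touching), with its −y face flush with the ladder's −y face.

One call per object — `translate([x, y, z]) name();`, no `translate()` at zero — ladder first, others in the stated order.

ladder();
translate([448, 0, 0]) bookshelf();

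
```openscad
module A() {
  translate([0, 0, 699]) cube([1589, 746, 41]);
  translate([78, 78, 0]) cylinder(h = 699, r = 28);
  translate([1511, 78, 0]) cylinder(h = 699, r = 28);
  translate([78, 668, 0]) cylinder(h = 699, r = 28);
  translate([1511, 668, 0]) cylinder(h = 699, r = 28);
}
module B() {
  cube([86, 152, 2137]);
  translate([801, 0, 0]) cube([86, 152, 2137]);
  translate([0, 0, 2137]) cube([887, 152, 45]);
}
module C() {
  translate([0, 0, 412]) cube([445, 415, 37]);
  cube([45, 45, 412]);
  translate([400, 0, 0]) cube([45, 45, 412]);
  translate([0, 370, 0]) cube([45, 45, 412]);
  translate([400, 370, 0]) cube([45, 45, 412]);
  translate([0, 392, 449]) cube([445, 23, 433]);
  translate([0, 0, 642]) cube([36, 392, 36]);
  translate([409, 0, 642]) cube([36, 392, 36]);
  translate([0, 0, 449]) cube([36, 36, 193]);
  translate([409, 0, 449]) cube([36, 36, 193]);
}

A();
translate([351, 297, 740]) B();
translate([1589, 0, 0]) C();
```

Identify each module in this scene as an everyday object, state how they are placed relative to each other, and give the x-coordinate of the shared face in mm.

A is a table. B is a door frame. C is a chair. The door frame is on top of the table, centred. The chair is against the table's +x side, with their −y faces flush. The x-coordinate of the shared face is 1589 mm.

The table's +x face and the chair's −x face are both at x = 1589 mm.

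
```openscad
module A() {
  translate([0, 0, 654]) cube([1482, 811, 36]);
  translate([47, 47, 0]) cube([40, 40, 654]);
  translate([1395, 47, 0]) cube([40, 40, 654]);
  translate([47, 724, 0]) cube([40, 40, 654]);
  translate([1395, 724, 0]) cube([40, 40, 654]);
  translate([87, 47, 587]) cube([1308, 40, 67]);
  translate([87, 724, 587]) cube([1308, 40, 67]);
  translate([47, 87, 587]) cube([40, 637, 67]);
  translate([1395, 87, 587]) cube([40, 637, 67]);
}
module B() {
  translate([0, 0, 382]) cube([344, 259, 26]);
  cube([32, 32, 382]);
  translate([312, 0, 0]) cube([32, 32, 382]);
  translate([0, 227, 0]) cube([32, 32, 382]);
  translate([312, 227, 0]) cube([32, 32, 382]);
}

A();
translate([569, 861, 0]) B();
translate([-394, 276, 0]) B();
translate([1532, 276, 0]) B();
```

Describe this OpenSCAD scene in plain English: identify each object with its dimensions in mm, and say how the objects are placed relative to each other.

A is a table with a 1482×811 mm rectangular top, 36 mm thick, top surface at z = 690 mm, supported by four 40×40 mm square legs, each inset 47 mm from the nearest pair of top edges, running from the floor. Four apron rails, 40 mm thick and 67 mm tall, run between adjacent legs with their top edges flush with the underside of the top and their outer faces flush with the legs' outer faces.

B is a four-legged stool. The seat is 344×259 mm, 26 mm thick, top at z = 408 mm. It stands on four square legs, each 32×32 mm in cross-section, from z = 0 to the seat underside, each flush with a corner of the seat.

Three stools sit around the table at the +y, −x, +x sides.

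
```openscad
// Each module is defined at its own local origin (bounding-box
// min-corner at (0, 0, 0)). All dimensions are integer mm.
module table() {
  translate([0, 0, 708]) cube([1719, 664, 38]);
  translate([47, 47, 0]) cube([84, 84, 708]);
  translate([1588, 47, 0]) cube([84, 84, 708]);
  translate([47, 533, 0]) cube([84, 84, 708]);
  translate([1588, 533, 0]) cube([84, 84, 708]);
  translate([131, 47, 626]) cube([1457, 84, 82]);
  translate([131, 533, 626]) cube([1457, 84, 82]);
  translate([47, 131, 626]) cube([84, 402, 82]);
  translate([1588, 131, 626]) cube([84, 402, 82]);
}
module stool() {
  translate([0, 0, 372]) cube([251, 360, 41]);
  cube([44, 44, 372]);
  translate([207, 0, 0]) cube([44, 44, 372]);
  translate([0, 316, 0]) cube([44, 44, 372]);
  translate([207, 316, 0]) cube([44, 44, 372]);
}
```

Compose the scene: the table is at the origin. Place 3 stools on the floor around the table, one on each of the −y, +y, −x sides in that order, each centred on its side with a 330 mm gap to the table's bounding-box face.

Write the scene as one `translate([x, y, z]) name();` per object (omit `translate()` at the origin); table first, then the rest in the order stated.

table();
translate([734, -690, 0]) stool();
translate([734, 994, 0]) stool();
translate([-581, 152, 0]) stool();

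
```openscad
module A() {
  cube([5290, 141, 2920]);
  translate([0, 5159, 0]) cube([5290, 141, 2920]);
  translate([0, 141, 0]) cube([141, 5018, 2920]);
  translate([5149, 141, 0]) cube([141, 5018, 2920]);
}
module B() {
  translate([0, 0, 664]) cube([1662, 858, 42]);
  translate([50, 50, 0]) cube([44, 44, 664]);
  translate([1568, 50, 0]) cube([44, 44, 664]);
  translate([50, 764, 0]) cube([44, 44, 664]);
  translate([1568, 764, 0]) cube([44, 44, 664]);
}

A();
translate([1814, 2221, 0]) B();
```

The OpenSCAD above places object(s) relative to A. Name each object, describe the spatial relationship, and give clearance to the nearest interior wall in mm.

Clearances: x = 1673, y = 2080; minimum 1673 mm.

A is a house frame. B is a table. The table sits inside the house frame, centred. The clearance to the nearest interior wall is 1673 mm.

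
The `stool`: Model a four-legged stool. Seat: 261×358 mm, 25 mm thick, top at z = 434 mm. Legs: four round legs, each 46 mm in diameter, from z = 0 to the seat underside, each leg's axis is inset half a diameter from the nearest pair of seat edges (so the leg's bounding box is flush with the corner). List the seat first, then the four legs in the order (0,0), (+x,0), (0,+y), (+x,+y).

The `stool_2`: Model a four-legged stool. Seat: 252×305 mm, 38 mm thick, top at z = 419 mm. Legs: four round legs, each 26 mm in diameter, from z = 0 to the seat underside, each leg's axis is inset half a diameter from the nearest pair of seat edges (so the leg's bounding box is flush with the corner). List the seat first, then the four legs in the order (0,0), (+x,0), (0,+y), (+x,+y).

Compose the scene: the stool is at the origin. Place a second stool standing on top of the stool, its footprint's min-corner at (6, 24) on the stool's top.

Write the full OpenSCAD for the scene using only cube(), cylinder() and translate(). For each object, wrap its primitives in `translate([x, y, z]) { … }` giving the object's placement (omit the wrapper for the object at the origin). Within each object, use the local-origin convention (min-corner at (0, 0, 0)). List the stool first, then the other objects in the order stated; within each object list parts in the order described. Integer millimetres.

translate([0, 0, 409]) cube([261, 358, 25]);
translate([23, 23, 0]) cylinder(h = 409, r = 23);
translate([238, 23, 0]) cylinder(h = 409, r = 23);
translate([23, 335, 0]) cylinder(h = 409, r = 23);
translate([238, 335, 0]) cylinder(h = 409, r = 23);
translate([6, 24, 434]) {
  translate([0, 0, 381]) cube([252, 305, 38]);
  translate([13, 13, 0]) cylinder(h = 381, r = 13);
  translate([239, 13, 0]) cylinder(h = 381, r = 13);
  translate([13, 292, 0]) cylinder(h = 381, r = 13);
  translate([239, 292, 0]) cylinder(h = 381, r = 13);
}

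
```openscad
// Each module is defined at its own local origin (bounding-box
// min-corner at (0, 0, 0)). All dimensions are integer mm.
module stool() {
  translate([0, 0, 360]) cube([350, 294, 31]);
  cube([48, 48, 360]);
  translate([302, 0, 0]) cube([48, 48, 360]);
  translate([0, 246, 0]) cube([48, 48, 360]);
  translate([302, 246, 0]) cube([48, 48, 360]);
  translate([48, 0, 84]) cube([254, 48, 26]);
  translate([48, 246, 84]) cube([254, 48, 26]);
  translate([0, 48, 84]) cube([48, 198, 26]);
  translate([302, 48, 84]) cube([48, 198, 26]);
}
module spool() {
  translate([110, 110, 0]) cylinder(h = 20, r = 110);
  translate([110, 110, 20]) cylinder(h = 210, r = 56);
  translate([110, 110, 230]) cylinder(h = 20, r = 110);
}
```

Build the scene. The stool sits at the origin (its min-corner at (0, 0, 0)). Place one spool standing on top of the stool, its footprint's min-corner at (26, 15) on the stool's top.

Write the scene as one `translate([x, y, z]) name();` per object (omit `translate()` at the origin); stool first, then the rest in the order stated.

stool();
translate([26, 15, 391]) spool();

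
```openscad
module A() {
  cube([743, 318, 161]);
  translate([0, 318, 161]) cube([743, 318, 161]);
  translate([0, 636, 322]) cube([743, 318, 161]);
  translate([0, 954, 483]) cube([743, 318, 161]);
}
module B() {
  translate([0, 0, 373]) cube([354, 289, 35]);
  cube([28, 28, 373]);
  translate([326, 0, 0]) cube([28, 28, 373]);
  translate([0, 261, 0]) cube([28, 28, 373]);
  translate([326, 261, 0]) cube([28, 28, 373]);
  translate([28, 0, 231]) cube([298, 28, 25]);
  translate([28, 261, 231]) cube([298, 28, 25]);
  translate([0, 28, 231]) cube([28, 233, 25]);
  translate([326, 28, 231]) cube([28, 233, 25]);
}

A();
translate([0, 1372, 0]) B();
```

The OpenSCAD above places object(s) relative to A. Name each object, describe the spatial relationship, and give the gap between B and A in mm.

The stool's nearest face is 100 mm from the staircase's +y face.

A is a staircase. B is a stool. The stool is on the floor beside the staircase on its +y side. The gap between the stool and the staircase is 100 mm.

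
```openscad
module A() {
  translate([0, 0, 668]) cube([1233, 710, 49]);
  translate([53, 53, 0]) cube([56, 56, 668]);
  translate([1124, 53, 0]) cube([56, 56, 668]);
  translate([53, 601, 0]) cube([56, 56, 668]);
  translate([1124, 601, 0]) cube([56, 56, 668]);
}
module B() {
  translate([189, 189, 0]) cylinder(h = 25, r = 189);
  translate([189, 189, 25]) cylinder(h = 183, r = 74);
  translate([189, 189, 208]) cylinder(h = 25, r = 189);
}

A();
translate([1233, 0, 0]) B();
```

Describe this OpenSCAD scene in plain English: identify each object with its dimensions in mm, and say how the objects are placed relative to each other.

A is a table: top 1233 mm (x) × 710 mm (y), 49 mm thick, upper face at z = 717 mm, on four 56×56 mm square legs, each inset 53 mm from the nearest pair of top edges, running from z = 0 to the bottom of the top.

B is a spool: two coaxial disc flanges of radius 189 mm and thickness 25 mm, joined by a core cylinder of radius 74 mm and height 183 mm. The lower flange rests on z = 0 and the three cylinders share a vertical axis.

The spool is against the table's +x side, with their −y faces flush.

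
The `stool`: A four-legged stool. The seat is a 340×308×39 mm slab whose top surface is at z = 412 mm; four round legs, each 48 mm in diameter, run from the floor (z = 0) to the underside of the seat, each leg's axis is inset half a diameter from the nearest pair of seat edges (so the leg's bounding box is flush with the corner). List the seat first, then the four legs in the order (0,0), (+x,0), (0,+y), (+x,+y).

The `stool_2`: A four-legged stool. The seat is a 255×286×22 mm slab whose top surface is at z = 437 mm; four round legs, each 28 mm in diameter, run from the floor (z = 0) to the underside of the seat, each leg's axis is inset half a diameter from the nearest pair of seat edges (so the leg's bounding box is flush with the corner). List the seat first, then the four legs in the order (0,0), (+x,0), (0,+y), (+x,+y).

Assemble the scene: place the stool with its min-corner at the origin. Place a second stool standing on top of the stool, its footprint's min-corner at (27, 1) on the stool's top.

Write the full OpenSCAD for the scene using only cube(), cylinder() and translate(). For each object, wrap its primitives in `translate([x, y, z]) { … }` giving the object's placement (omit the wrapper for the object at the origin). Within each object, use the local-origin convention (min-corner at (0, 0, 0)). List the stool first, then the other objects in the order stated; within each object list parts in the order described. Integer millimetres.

translate([0, 0, 373]) cube([340, 308, 39]);
translate([24, 24, 0]) cylinder(h = 373, r = 24);
translate([316, 24, 0]) cylinder(h = 373, r = 24);
translate([24, 284, 0]) cylinder(h = 373, r = 24);
translate([316, 284, 0]) cylinder(h = 373, r = 24);
translate([27, 1, 412]) {
  translate([0, 0, 415]) cube([255, 286, 22]);
  translate([14, 14, 0]) cylinder(h = 415, r = 14);
  translate([241, 14, 0]) cylinder(h = 415, r = 14);
  translate([14, 272, 0]) cylinder(h = 415, r = 14);
  translate([241, 272, 0]) cylinder(h = 415, r = 14);
}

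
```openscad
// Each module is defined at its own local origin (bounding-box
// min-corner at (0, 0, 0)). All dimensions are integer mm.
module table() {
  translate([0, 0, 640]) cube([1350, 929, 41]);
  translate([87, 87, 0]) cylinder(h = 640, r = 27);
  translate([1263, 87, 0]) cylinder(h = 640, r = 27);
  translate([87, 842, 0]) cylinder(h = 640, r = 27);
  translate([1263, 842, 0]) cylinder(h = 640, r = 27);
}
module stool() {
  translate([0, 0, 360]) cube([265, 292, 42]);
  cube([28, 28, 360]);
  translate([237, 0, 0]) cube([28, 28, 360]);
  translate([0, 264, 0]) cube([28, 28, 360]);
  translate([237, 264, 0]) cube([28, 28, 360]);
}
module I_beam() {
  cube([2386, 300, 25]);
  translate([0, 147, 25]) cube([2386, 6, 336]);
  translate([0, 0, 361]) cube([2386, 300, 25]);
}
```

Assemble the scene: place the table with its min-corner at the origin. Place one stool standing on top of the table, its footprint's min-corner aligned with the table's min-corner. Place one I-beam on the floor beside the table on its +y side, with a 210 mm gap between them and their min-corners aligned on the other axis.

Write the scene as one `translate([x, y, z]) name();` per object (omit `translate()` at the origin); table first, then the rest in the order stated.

table();
translate([0, 0, 681]) stool();
translate([0, 1139, 0]) I_beam();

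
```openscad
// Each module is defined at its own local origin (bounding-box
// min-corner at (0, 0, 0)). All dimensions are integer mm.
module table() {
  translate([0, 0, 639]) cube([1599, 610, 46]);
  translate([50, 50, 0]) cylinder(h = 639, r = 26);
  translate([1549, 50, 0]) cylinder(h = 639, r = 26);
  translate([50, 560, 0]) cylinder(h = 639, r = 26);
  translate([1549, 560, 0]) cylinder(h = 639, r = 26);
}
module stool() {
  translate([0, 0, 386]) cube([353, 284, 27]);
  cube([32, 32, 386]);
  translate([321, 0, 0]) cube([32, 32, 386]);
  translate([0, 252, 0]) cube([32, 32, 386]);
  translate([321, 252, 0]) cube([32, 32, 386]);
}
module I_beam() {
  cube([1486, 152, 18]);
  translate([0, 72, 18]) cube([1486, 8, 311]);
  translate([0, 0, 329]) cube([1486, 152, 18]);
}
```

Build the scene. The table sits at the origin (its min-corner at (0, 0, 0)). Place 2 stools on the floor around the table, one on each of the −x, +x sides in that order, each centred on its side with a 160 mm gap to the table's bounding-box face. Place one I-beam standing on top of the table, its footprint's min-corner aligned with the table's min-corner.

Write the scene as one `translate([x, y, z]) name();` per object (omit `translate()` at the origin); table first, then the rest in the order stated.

table();
translate([-513, 163, 0]) stool();
translate([1759, 163, 0]) stool();
translate([0, 0, 685]) I_beam();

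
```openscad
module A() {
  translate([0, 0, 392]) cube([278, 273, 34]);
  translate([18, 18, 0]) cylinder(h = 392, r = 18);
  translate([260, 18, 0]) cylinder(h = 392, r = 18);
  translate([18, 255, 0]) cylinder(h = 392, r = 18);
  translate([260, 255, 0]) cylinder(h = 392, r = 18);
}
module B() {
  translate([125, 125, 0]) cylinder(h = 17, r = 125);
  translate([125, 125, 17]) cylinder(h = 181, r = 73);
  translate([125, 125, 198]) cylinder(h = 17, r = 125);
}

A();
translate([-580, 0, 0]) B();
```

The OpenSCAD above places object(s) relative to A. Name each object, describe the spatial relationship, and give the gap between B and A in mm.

The spool's nearest face is 330 mm from the stool's −x face.

A is a stool. B is a spool. The spool is on the floor beside the stool on its −x side. The gap between the spool and the stool is 330 mm.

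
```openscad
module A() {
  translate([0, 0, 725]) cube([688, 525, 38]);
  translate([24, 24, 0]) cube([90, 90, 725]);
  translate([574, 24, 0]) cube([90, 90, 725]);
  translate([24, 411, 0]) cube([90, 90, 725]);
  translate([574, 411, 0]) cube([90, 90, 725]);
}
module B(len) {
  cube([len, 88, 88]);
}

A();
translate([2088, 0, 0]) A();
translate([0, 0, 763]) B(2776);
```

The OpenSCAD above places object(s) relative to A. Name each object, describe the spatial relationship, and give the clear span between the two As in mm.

A is a table. B is a beam. A beam spans the tops of two tables. The clear span between the two tables is 1400 mm.

Second table starts at x = 2088; first ends at x = 688; clear span = 2088 − 688 = 1400 mm.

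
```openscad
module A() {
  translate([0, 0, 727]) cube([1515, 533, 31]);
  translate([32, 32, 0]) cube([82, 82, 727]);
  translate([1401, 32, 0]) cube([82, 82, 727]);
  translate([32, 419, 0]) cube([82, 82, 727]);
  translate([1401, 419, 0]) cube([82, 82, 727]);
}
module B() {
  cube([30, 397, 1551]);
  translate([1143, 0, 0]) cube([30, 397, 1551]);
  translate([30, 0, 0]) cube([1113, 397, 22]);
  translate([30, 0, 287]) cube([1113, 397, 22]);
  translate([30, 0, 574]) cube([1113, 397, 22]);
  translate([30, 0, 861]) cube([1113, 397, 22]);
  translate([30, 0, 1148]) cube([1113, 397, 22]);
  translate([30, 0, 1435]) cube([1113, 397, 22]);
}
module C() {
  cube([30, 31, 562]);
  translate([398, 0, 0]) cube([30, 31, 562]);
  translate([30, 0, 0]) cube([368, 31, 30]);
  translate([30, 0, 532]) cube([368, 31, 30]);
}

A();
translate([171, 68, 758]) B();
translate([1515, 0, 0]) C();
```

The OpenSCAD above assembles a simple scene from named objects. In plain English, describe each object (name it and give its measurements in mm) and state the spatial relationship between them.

A is a rectangular dining table. The top is 1515×533×31 mm with its upper surface at z = 758 mm. It stands on four 82×82 mm square legs, each inset 32 mm from the nearest pair of top edges, running from the floor to the underside of the top.

B is a bookshelf 1173 mm wide overall, 397 mm deep and 1551 mm tall. The two sides are 30 mm thick vertical panels. 6 horizontal shelves of 22 mm thickness span between the inner faces of the sides; the lowest shelf sits on the floor and shelves are stacked with a clear vertical gap of 265 mm between each pair.

C is a picture frame with a 368×502 mm rectangular opening (x by z) and a uniform 30 mm border on every side. Frame depth is 31 mm along y. It is built from two vertical stiles running the full outside height and two horizontal rails spanning the gap between the stiles.

The bookshelf is on top of the table, centred. The picture frame is against the table's +x side, with their −y faces flush.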